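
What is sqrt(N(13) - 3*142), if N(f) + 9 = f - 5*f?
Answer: I*sqrt(487) ≈ 22.068*I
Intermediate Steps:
N(f) = -9 - 4*f (N(f) = -9 + (f - 5*f) = -9 - 4*f)
sqrt(N(13) - 3*142) = sqrt((-9 - 4*13) - 3*142) = sqrt((-9 - 52) - 426) = sqrt(-61 - 426) = sqrt(-487) = I*sqrt(487)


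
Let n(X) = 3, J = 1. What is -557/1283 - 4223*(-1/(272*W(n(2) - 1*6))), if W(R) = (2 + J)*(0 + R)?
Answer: -6781645/3140784 ≈ -2.1592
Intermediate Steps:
W(R) = 3*R (W(R) = (2 + 1)*(0 + R) = 3*R)
-557/1283 - 4223*(-1/(272*W(n(2) - 1*6))) = -557/1283 - 4223*(-1/(816*(3 - 1*6))) = -557*1/1283 - 4223*(-1/(816*(3 - 6))) = -557/1283 - 4223/(-48*(-3)*17) = -557/1283 - 4223/(-16*(-9)*17) = -557/1283 - 4223/(144*17) = -557/1283 - 4223/2448 = -6781645/3140784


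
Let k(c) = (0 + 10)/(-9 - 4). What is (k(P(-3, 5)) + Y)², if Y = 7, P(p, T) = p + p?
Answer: 6561/169 ≈ 38.823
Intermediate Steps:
P(p, T) = 2*p
k(c) = -10/13 (k(c) = 10/(-13) = 10*(-1/13) = -10/13)
(k(P(-3, 5)) + Y)² = (-10/13 + 7)² = (81/13)² = 6561/169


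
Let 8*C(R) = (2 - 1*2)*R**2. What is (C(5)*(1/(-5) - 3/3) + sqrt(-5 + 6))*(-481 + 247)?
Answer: -234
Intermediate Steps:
C(R) = 0 (C(R) = ((2 - 1*2)*R**2)/8 = ((2 - 2)*R**2)/8 = (0*R**2)/8 = (1/8)*0 = 0)
(C(5)*(1/(-5) - 3/3) + sqrt(-5 + 6))*(-481 + 247) = (0*(1/(-5) - 3/3) + sqrt(-5 + 6))*(-481 + 247) = (0*(1*(-1/5) - 3*1/3) + sqrt(1))*(-234) = (0*(-1/5 - 1) + 1)*(-234) = (0*(-6/5) + 1)*(-234) = (0 + 1)*(-234) = 1*(-234) = -234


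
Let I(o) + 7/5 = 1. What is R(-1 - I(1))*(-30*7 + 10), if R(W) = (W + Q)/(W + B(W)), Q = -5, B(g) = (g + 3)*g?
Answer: -28000/51 ≈ -549.02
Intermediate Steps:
I(o) = -⅖ (I(o) = -7/5 + 1 = -⅖)
B(g) = g*(3 + g) (B(g) = (3 + g)*g = g*(3 + g))
R(W) = (-5 + W)/(W + W*(3 + W)) (R(W) = (W - 5)/(W + W*(3 + W)) = (-5 + W)/(W + W*(3 + W)))
R(-1 - I(1))*(-30*7 + 10) = ((-5 + (-1 - 1*(-⅖)))/((-1 - 1*(-⅖))*(4 + (-1 - 1*(-⅖)))))*(-30*7 + 10) = ((-5 + (-1 + ⅖))/((-1 + ⅖)*(4 + (-1 + ⅖))))*(-210 + 10) = ((-5 - ⅗)/((-⅗)*(4 - ⅗)))*(-200) = -5/3*(-28/5)/17/5*(-200) = -5/3*5/17*(-28/5)*(-200) = (140/51)*(-200) = -28000/51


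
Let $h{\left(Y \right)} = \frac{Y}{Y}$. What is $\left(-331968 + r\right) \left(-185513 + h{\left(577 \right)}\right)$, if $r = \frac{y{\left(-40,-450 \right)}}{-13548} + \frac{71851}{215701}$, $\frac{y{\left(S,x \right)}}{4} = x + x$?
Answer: $\frac{14997316146060827816}{243526429} \approx 6.1584 \cdot 10^{10}$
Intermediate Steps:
$h{\left(Y \right)} = 1$
$y{\left(S,x \right)} = 8 x$ ($y{\left(S,x \right)} = 4 \left(x + x\right) = 4 \cdot 2 x = 8 x$)
$r = \frac{145830079}{243526429}$ ($r = \frac{8 \left(-450\right)}{-13548} + \frac{71851}{215701} = \left(-3600\right) \left(- \frac{1}{13548}\right) + 71851 \cdot \frac{1}{215701} = \frac{300}{1129} + \frac{71851}{215701} = \frac{145830079}{243526429} \approx 0.59883$)
$\left(-331968 + r\right) \left(-185513 + h{\left(577 \right)}\right) = \left(-331968 + \frac{145830079}{243526429}\right) \left(-185513 + 1\right) = \left(- \frac{80842835752193}{243526429}\right) \left(-185512\right) = \frac{14997316146060827816}{243526429}$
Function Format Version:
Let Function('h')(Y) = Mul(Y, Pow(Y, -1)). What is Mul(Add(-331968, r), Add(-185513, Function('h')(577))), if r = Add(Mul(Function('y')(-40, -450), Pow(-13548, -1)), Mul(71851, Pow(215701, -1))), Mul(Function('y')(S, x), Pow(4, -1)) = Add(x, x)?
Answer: Rational(14997316146060827816, 243526429) ≈ 6.1584e+10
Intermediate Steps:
Function('h')(Y) = 1
Function('y')(S, x) = Mul(8, x) (Function('y')(S, x) = Mul(4, Add(x, x)) = Mul(4, Mul(2, x)) = Mul(8, x))
r = Rational(145830079, 243526429) (r = Add(Mul(Mul(8, -450), Pow(-13548, -1)), Mul(71851, Pow(215701, -1))) = Add(Mul(-3600, Rational(-1, 13548)), Mul(71851, Rational(1, 215701))) = Add(Rational(300, 1129), Rational(71851, 215701)) = Rational(145830079, 243526429) ≈ 0.59883)
Mul(Add(-331968, r), Add(-185513, Function('h')(577))) = Mul(Add(-331968, Rational(145830079, 243526429)), Add(-185513, 1)) = Mul(Rational(-80842835752193, 243526429), -185512) = Rational(14997316146060827816, 243526429)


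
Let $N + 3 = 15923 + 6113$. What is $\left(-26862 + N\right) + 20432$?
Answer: $15603$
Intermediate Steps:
$N = 22033$ ($N = -3 + \left(15923 + 6113\right) = -3 + 22036 = 22033$)
$\left(-26862 + N\right) + 20432 = \left(-26862 + 22033\right) + 20432 = -4829 + 20432 = 15603$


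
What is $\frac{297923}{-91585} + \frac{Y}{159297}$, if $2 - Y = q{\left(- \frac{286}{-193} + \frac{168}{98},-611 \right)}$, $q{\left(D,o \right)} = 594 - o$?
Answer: $- \frac{15856138962}{4863071915} \approx -3.2605$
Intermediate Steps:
$Y = -1203$ ($Y = 2 - \left(594 - -611\right) = 2 - \left(594 + 611\right) = 2 - 1205 = -1203$)
$\frac{297923}{-91585} + \frac{Y}{159297} = \frac{297923}{-91585} - \frac{1203}{159297} = 297923 \left(- \frac{1}{91585}\right) - \frac{401}{53099} = - \frac{297923}{91585} - \frac{401}{53099} = - \frac{15856138962}{4863071915}$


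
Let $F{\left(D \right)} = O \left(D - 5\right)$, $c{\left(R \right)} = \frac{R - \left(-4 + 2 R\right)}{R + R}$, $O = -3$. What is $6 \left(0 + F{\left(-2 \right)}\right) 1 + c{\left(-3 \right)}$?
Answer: $\frac{749}{6} \approx 124.83$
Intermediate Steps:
$c{\left(R \right)} = \frac{4 - R}{2 R}$ ($c{\left(R \right)} = \frac{R - \left(-4 + 2 R\right)}{2 R} = \left(R - \left(-4 + 2 R\right)\right) \frac{1}{2 R} = \left(4 - R\right) \frac{1}{2 R} = \frac{4 - R}{2 R}$)
$F{\left(D \right)} = 15 - 3 D$ ($F{\left(D \right)} = - 3 \left(D - 5\right) = - 3 \left(-5 + D\right) = 15 - 3 D$)
$6 \left(0 + F{\left(-2 \right)}\right) 1 + c{\left(-3 \right)} = 6 \left(0 + \left(15 - -6\right)\right) 1 + \frac{4 - -3}{2 \left(-3\right)} = 6 \left(0 + \left(15 + 6\right)\right) 1 + \frac{1}{2} \left(- \frac{1}{3}\right) \left(4 + 3\right) = 6 \left(0 + 21\right) 1 + \frac{1}{2} \left(- \frac{1}{3}\right) 7 = 6 \cdot 21 \cdot 1 - \frac{7}{6} = 6 \cdot 21 - \frac{7}{6} = 126 - \frac{7}{6} = \frac{749}{6}$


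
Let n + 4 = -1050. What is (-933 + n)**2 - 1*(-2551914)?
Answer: 6500083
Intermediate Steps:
n = -1054 (n = -4 - 1050 = -1054)
(-933 + n)**2 - 1*(-2551914) = (-933 - 1054)**2 - 1*(-2551914) = (-1987)**2 + 2551914 = 3948169 + 2551914 = 6500083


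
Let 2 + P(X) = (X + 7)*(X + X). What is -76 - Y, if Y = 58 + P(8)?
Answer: -372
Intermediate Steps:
P(X) = -2 + 2*X*(7 + X) (P(X) = -2 + (X + 7)*(X + X) = -2 + (7 + X)*(2*X) = -2 + 2*X*(7 + X))
Y = 296 (Y = 58 + (-2 + 2*8² + 14*8) = 58 + (-2 + 2*64 + 112) = 58 + (-2 + 128 + 112) = 58 + 238 = 296)
-76 - Y = -76 - 1*296 = -76 - 296 = -372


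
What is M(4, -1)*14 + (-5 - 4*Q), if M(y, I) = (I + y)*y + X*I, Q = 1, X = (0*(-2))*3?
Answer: 159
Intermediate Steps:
X = 0 (X = 0*3 = 0)
M(y, I) = y*(I + y) (M(y, I) = (I + y)*y + 0*I = y*(I + y) + 0 = y*(I + y))
M(4, -1)*14 + (-5 - 4*Q) = (4*(-1 + 4))*14 + (-5 - 4*1) = (4*3)*14 + (-5 - 4) = 12*14 - 9 = 168 - 9 = 159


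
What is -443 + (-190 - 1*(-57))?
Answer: -576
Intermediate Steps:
-443 + (-190 - 1*(-57)) = -443 + (-190 + 57) = -443 - 133 = -576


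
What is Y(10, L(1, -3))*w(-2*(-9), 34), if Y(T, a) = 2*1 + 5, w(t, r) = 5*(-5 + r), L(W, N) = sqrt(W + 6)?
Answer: 1015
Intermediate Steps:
L(W, N) = sqrt(6 + W)
w(t, r) = -25 + 5*r
Y(T, a) = 7 (Y(T, a) = 2 + 5 = 7)
Y(10, L(1, -3))*w(-2*(-9), 34) = 7*(-25 + 5*34) = 7*(-25 + 170) = 7*145 = 1015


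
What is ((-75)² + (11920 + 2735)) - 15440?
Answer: 4840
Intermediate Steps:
((-75)² + (11920 + 2735)) - 15440 = (5625 + 14655) - 15440 = 20280 - 15440 = 4840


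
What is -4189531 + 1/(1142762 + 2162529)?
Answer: -13847619108520/3305291 ≈ -4.1895e+6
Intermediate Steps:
-4189531 + 1/(1142762 + 2162529) = -4189531 + 1/3305291 = -13847619108520/3305291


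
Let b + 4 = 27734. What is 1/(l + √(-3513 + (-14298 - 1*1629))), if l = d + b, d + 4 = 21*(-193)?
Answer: 7891/186810123 - 4*I*√15/62270041 ≈ 4.2241e-5 - 2.4879e-7*I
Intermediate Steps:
b = 27730 (b = -4 + 27734 = 27730)
d = -4057 (d = -4 + 21*(-193) = -4 - 4053 = -4057)
l = 23673 (l = -4057 + 27730 = 23673)
1/(l + √(-3513 + (-14298 - 1*1629))) = 1/(23673 + √(-3513 + (-14298 - 1*1629))) = 1/(23673 + √(-3513 + (-14298 - 1629))) = 1/(23673 + √(-3513 - 15927)) = 1/(23673 + √(-19440)) = 1/(23673 + 36*I*√15)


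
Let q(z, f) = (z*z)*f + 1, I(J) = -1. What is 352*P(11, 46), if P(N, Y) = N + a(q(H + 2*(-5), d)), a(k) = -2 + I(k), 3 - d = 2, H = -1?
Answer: 2816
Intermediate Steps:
d = 1 (d = 3 - 1*2 = 3 - 2 = 1)
q(z, f) = 1 + f*z² (q(z, f) = z²*f + 1 = f*z² + 1 = 1 + f*z²)
a(k) = -3 (a(k) = -2 - 1 = -3)
P(N, Y) = -3 + N (P(N, Y) = N - 3 = -3 + N)
352*P(11, 46) = 352*(-3 + 11) = 352*8 = 2816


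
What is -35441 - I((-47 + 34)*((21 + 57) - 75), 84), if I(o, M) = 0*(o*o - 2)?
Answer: -35441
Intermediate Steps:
I(o, M) = 0 (I(o, M) = 0*(o**2 - 2) = 0*(-2 + o**2) = 0)
-35441 - I((-47 + 34)*((21 + 57) - 75), 84) = -35441 - 1*0 = -35441 + 0 = -35441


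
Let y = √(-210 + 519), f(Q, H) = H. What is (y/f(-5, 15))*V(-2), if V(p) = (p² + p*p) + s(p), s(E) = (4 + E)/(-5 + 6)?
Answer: 2*√309/3 ≈ 11.719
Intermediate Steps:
s(E) = 4 + E (s(E) = (4 + E)/1 = (4 + E)*1 = 4 + E)
V(p) = 4 + p + 2*p² (V(p) = (p² + p*p) + (4 + p) = (p² + p²) + (4 + p) = 2*p² + (4 + p) = 4 + p + 2*p²)
y = √309 ≈ 17.578
(y/f(-5, 15))*V(-2) = (√309/15)*(4 - 2 + 2*(-2)²) = (√309*(1/15))*(4 - 2 + 2*4) = (√309/15)*(4 - 2 + 8) = (√309/15)*10 = 2*√309/3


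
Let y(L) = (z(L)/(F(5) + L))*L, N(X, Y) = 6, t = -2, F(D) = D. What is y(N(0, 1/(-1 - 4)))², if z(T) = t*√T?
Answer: 864/121 ≈ 7.1405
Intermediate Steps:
z(T) = -2*√T
y(L) = -2*L^(3/2)/(5 + L) (y(L) = ((-2*√L)/(5 + L))*L = (-2*√L/(5 + L))*L = -2*L^(3/2)/(5 + L))
y(N(0, 1/(-1 - 4)))² = (-2*6^(3/2)/(5 + 6))² = (-2*6*√6/11)² = (-2*6*√6*1/11)² = (-12*√6/11)² = 864/121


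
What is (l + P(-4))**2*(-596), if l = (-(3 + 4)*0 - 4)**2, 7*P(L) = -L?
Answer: -8019776/49 ≈ -1.6367e+5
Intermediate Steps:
P(L) = -L/7 (P(L) = (-L)/7 = -L/7)
l = 16 (l = (-7*0 - 4)**2 = (-1*0 - 4)**2 = (0 - 4)**2 = (-4)**2 = 16)
(l + P(-4))**2*(-596) = (16 - 1/7*(-4))**2*(-596) = (16 + 4/7)**2*(-596) = (116/7)**2*(-596) = (13456/49)*(-596) = -8019776/49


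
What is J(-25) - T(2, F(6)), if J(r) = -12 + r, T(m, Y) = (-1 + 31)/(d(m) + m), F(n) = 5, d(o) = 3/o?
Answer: -319/7 ≈ -45.571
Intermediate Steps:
T(m, Y) = 30/(m + 3/m) (T(m, Y) = (-1 + 31)/(3/m + m) = 30/(m + 3/m))
J(-25) - T(2, F(6)) = (-12 - 25) - 30*2/(3 + 2²) = -37 - 30*2/(3 + 4) = -37 - 30*2/7 = -37 - 1*60/7 = -37 - 60/7 = -319/7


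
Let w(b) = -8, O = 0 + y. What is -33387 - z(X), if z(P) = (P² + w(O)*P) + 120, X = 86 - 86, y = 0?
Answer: -33507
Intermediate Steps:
O = 0 (O = 0 + 0 = 0)
X = 0
z(P) = 120 + P² - 8*P (z(P) = (P² - 8*P) + 120 = 120 + P² - 8*P)
-33387 - z(X) = -33387 - (120 + 0² - 8*0) = -33387 - (120 + 0 + 0) = -33387 - 1*120 = -33387 - 120 = -33507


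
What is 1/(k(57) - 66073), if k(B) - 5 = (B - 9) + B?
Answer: -1/65963 ≈ -1.5160e-5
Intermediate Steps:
k(B) = -4 + 2*B (k(B) = 5 + ((B - 9) + B) = 5 + ((-9 + B) + B) = 5 + (-9 + 2*B) = -4 + 2*B)
1/(k(57) - 66073) = 1/((-4 + 2*57) - 66073) = 1/((-4 + 114) - 66073) = 1/(110 - 66073) = 1/(-65963) = -1/65963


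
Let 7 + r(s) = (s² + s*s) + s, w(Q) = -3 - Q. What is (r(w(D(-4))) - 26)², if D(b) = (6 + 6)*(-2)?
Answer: 756900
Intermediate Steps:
D(b) = -24 (D(b) = 12*(-2) = -24)
r(s) = -7 + s + 2*s² (r(s) = -7 + ((s² + s*s) + s) = -7 + ((s² + s²) + s) = -7 + (2*s² + s) = -7 + (s + 2*s²) = -7 + s + 2*s²)
(r(w(D(-4))) - 26)² = ((-7 + (-3 - 1*(-24)) + 2*(-3 - 1*(-24))²) - 26)² = ((-7 + (-3 + 24) + 2*(-3 + 24)²) - 26)² = ((-7 + 21 + 2*21²) - 26)² = ((-7 + 21 + 2*441) - 26)² = ((-7 + 21 + 882) - 26)² = (896 - 26)² = 870² = 756900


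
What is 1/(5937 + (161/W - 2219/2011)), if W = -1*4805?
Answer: 9662855/57357384069 ≈ 0.00016847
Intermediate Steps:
W = -4805
1/(5937 + (161/W - 2219/2011)) = 1/(5937 + (161/(-4805) - 2219/2011)) = 1/(5937 + (161*(-1/4805) - 2219*1/2011)) = 1/(5937 + (-161/4805 - 2219/2011)) = 1/(5937 - 10986066/9662855) = 1/(57357384069/9662855) = 9662855/57357384069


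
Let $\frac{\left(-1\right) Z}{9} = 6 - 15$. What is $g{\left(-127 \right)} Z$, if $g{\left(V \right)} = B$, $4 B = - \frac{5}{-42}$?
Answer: $\frac{135}{56} \approx 2.4107$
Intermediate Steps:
$B = \frac{5}{168}$ ($B = \frac{\left(-5\right) \frac{1}{-42}}{4} = \frac{\left(-5\right) \left(- \frac{1}{42}\right)}{4} = \frac{1}{4} \cdot \frac{5}{42} = \frac{5}{168} \approx 0.029762$)
$g{\left(V \right)} = \frac{5}{168}$
$Z = 81$ ($Z = - 9 \left(6 - 15\right) = \left(-9\right) \left(-9\right) = 81$)
$g{\left(-127 \right)} Z = \frac{5}{168} \cdot 81 = \frac{135}{56}$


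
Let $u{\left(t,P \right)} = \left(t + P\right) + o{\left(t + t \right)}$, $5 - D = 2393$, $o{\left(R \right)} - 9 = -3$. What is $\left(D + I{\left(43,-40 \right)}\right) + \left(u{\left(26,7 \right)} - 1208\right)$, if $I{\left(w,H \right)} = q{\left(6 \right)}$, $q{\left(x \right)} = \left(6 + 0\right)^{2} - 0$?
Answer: $-3521$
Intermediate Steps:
$o{\left(R \right)} = 6$ ($o{\left(R \right)} = 9 - 3 = 6$)
$q{\left(x \right)} = 36$ ($q{\left(x \right)} = 6^{2} + 0 = 36 + 0 = 36$)
$D = -2388$ ($D = 5 - 2393 = -2388$)
$I{\left(w,H \right)} = 36$
$u{\left(t,P \right)} = 6 + P + t$ ($u{\left(t,P \right)} = \left(t + P\right) + 6 = \left(P + t\right) + 6 = 6 + P + t$)
$\left(D + I{\left(43,-40 \right)}\right) + \left(u{\left(26,7 \right)} - 1208\right) = \left(-2388 + 36\right) + \left(\left(6 + 7 + 26\right) - 1208\right) = -2352 + \left(39 - 1208\right) = -2352 - 1169 = -3521$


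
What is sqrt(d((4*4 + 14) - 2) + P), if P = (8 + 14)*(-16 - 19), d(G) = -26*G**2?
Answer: I*sqrt(21154) ≈ 145.44*I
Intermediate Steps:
P = -770 (P = 22*(-35) = -770)
sqrt(d((4*4 + 14) - 2) + P) = sqrt(-26*((4*4 + 14) - 2)**2 - 770) = sqrt(-26*((16 + 14) - 2)**2 - 770) = sqrt(-26*(30 - 2)**2 - 770) = sqrt(-26*28**2 - 770) = sqrt(-26*784 - 770) = sqrt(-20384 - 770) = sqrt(-21154) = I*sqrt(21154)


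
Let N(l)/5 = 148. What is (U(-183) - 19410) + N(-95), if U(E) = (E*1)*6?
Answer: -19768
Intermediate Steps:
U(E) = 6*E (U(E) = E*6 = 6*E)
N(l) = 740 (N(l) = 5*148 = 740)
(U(-183) - 19410) + N(-95) = (6*(-183) - 19410) + 740 = (-1098 - 19410) + 740 = -20508 + 740 = -19768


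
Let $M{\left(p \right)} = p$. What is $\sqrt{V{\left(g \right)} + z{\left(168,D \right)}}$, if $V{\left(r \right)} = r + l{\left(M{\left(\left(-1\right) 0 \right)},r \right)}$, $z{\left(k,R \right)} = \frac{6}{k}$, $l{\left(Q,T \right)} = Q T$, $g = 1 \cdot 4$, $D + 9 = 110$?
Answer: $\frac{\sqrt{791}}{14} \approx 2.0089$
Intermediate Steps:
$D = 101$ ($D = -9 + 110 = 101$)
$g = 4$
$V{\left(r \right)} = r$ ($V{\left(r \right)} = r + \left(-1\right) 0 r = r + 0 r = r + 0 = r$)
$\sqrt{V{\left(g \right)} + z{\left(168,D \right)}} = \sqrt{4 + \frac{6}{168}} = \sqrt{4 + 6 \cdot \frac{1}{168}} = \sqrt{4 + \frac{1}{28}} = \sqrt{\frac{113}{28}} = \frac{\sqrt{791}}{14}$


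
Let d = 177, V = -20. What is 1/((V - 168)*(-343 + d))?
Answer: 1/31208 ≈ 3.2043e-5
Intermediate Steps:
1/((V - 168)*(-343 + d)) = 1/((-20 - 168)*(-343 + 177)) = 1/(-188*(-166)) = 1/31208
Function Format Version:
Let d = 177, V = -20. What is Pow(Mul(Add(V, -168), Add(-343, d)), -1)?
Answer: Rational(1, 31208) ≈ 3.2043e-5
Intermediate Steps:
Pow(Mul(Add(V, -168), Add(-343, d)), -1) = Pow(Mul(Add(-20, -168), Add(-343, 177)), -1) = Pow(Mul(-188, -166), -1) = Pow(31208, -1) = Rational(1, 31208)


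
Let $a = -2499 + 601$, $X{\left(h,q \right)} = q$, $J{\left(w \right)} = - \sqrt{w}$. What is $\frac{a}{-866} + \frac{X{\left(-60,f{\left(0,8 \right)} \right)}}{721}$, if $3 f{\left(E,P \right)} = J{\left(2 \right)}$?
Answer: $\frac{949}{433} - \frac{\sqrt{2}}{2163} \approx 2.191$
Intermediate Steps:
$f{\left(E,P \right)} = - \frac{\sqrt{2}}{3}$ ($f{\left(E,P \right)} = \frac{\left(-1\right) \sqrt{2}}{3} = - \frac{\sqrt{2}}{3}$)
$a = -1898$
$\frac{a}{-866} + \frac{X{\left(-60,f{\left(0,8 \right)} \right)}}{721} = - \frac{1898}{-866} + \frac{\left(- \frac{1}{3}\right) \sqrt{2}}{721} = \left(-1898\right) \left(- \frac{1}{866}\right) + - \frac{\sqrt{2}}{3} \cdot \frac{1}{721} = \frac{949}{433} - \frac{\sqrt{2}}{2163}$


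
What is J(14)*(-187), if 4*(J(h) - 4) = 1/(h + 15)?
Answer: -86955/116 ≈ -749.61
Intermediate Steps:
J(h) = 4 + 1/(4*(15 + h)) (J(h) = 4 + 1/(4*(h + 15)) = 4 + 1/(4*(15 + h)))
J(14)*(-187) = ((241 + 16*14)/(4*(15 + 14)))*(-187) = ((¼)*(241 + 224)/29)*(-187) = ((¼)*(1/29)*465)*(-187) = (465/116)*(-187) = -86955/116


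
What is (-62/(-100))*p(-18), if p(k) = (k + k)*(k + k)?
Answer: 20088/25 ≈ 803.52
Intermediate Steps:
p(k) = 4*k² (p(k) = (2*k)*(2*k) = 4*k²)
(-62/(-100))*p(-18) = (-62/(-100))*(4*(-18)²) = (-62*(-1/100))*(4*324) = (31/50)*1296 = 20088/25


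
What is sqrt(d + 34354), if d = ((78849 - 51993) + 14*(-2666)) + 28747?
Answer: sqrt(52633) ≈ 229.42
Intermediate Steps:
d = 18279 (d = (26856 - 37324) + 28747 = -10468 + 28747 = 18279)
sqrt(d + 34354) = sqrt(18279 + 34354) = sqrt(52633)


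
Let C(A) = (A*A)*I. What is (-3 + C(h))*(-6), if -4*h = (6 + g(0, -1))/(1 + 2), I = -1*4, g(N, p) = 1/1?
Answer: 157/6 ≈ 26.167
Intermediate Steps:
g(N, p) = 1
I = -4
h = -7/12 (h = -(6 + 1)/(4*(1 + 2)) = -7/(4*3) = -¼*7/3 = -7/12 ≈ -0.58333)
C(A) = -4*A² (C(A) = (A*A)*(-4) = A²*(-4) = -4*A²)
(-3 + C(h))*(-6) = (-3 - 4*(-7/12)²)*(-6) = (-3 - 4*49/144)*(-6) = (-3 - 49/36)*(-6) = -157/36*(-6) = 157/6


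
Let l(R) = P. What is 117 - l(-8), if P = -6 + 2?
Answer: 121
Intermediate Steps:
P = -4
l(R) = -4
117 - l(-8) = 117 - 1*(-4) = 117 + 4 = 121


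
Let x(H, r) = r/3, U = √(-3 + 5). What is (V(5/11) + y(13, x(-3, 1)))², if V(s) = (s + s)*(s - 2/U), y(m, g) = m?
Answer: 2658329/14641 - 32460*√2/1331 ≈ 147.08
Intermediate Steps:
U = √2 ≈ 1.4142
x(H, r) = r/3 (x(H, r) = r*(⅓) = r/3)
V(s) = 2*s*(s - √2) (V(s) = (s + s)*(s - 2*√2/2) = (2*s)*(s - √2) = 2*s*(s - √2))
(V(5/11) + y(13, x(-3, 1)))² = (2*(5/11)*(5/11 - √2) + 13)² = ((50/121 - 10*√2/11) + 13)² = (1623/121 - 10*√2/11)²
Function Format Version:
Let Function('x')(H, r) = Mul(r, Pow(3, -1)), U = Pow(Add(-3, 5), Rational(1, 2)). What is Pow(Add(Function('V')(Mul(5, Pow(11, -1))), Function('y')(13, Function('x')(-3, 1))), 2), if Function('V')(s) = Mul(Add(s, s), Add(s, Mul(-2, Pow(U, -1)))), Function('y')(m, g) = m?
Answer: Add(Rational(2658329, 14641), Mul(Rational(-32460, 1331), Pow(2, Rational(1, 2)))) ≈ 147.08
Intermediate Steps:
U = Pow(2, Rational(1, 2)) ≈ 1.4142
Function('x')(H, r) = Mul(Rational(1, 3), r) (Function('x')(H, r) = Mul(r, Rational(1, 3)) = Mul(Rational(1, 3), r))
Function('V')(s) = Mul(2, s, Add(s, Mul(-1, Pow(2, Rational(1, 2))))) (Function('V')(s) = Mul(Add(s, s), Add(s, Mul(-2, Pow(Pow(2, Rational(1, 2)), -1)))) = Mul(Mul(2, s), Add(s, Mul(-2, Mul(Rational(1, 2), Pow(2, Rational(1, 2)))))) = Mul(Mul(2, s), Add(s, Mul(-1, Pow(2, Rational(1, 2))))) = Mul(2, s, Add(s, Mul(-1, Pow(2, Rational(1, 2))))))
Pow(Add(Function('V')(Mul(5, Pow(11, -1))), Function('y')(13, Function('x')(-3, 1))), 2) = Pow(Add(Mul(2, Mul(5, Pow(11, -1)), Add(Mul(5, Pow(11, -1)), Mul(-1, Pow(2, Rational(1, 2))))), 13), 2) = Pow(Add(Mul(2, Mul(5, Rational(1, 11)), Add(Mul(5, Rational(1, 11)), Mul(-1, Pow(2, Rational(1, 2))))), 13), 2) = Pow(Add(Mul(2, Rational(5, 11), Add(Rational(5, 11), Mul(-1, Pow(2, Rational(1, 2))))), 13), 2) = Pow(Add(Add(Rational(50, 121), Mul(Rational(-10, 11), Pow(2, Rational(1, 2)))), 13), 2) = Pow(Add(Rational(1623, 121), Mul(Rational(-10, 11), Pow(2, Rational(1, 2)))), 2)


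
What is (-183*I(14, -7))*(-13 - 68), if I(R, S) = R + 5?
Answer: 281637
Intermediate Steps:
I(R, S) = 5 + R
(-183*I(14, -7))*(-13 - 68) = (-183*(5 + 14))*(-13 - 68) = -183*19*(-81) = -3477*(-81) = 281637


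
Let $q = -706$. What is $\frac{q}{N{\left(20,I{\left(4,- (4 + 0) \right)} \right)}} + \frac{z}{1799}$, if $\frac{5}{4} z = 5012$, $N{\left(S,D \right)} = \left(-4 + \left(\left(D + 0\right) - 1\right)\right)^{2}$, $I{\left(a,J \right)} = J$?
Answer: $- \frac{675226}{104085} \approx -6.4873$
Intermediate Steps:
$N{\left(S,D \right)} = \left(-5 + D\right)^{2}$ ($N{\left(S,D \right)} = \left(-4 + \left(D - 1\right)\right)^{2} = \left(-4 + \left(-1 + D\right)\right)^{2} = \left(-5 + D\right)^{2}$)
$z = \frac{20048}{5}$ ($z = \frac{4}{5} \cdot 5012 = \frac{20048}{5} \approx 4009.6$)
$\frac{q}{N{\left(20,I{\left(4,- (4 + 0) \right)} \right)}} + \frac{z}{1799} = - \frac{706}{\left(-5 - \left(4 + 0\right)\right)^{2}} + \frac{20048}{5 \cdot 1799} = - \frac{706}{\left(-5 - 4\right)^{2}} + \frac{20048}{5} \cdot \frac{1}{1799} = - \frac{706}{\left(-5 - 4\right)^{2}} + \frac{2864}{1285} = - \frac{706}{\left(-9\right)^{2}} + \frac{2864}{1285} = - \frac{706}{81} + \frac{2864}{1285} = - \frac{675226}{104085}$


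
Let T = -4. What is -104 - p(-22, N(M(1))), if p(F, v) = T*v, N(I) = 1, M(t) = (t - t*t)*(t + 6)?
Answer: -100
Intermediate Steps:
M(t) = (6 + t)*(t - t²) (M(t) = (t - t²)*(6 + t) = (6 + t)*(t - t²))
p(F, v) = -4*v
-104 - p(-22, N(M(1))) = -104 - (-4) = -104 - 1*(-4) = -104 + 4 = -100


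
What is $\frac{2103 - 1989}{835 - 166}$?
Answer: $\frac{38}{223} \approx 0.1704$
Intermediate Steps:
$\frac{2103 - 1989}{835 - 166} = \frac{114}{835 - 166} = \frac{114}{669} = 114 \cdot \frac{1}{669} = \frac{38}{223}$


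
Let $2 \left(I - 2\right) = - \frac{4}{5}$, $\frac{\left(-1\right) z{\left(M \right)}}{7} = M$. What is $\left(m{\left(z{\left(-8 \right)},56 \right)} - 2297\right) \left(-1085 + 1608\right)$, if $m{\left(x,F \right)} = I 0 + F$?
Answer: $-1172043$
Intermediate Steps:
$z{\left(M \right)} = - 7 M$
$I = \frac{8}{5}$ ($I = 2 + \frac{\left(-4\right) \frac{1}{5}}{2} = 2 + \frac{1}{2} \left(- \frac{4}{5}\right) = 2 - \frac{2}{5} = \frac{8}{5} \approx 1.6$)
$m{\left(x,F \right)} = F$ ($m{\left(x,F \right)} = \frac{8}{5} \cdot 0 + F = 0 + F = F$)
$\left(m{\left(z{\left(-8 \right)},56 \right)} - 2297\right) \left(-1085 + 1608\right) = \left(56 - 2297\right) \left(-1085 + 1608\right) = \left(-2241\right) 523 = -1172043$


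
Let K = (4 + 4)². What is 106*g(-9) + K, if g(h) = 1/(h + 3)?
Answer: 139/3 ≈ 46.333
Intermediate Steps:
K = 64 (K = 8² = 64)
g(h) = 1/(3 + h)
106*g(-9) + K = 106/(3 - 9) + 64 = 106/(-6) + 64 = 106*(-⅙) + 64 = -53/3 + 64 = 139/3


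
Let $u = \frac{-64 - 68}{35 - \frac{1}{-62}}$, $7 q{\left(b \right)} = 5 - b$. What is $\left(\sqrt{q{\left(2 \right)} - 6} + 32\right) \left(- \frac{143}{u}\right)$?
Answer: $\frac{112892}{93} + \frac{28223 i \sqrt{273}}{5208} \approx 1213.9 + 89.539 i$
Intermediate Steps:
$q{\left(b \right)} = \frac{5}{7} - \frac{b}{7}$ ($q{\left(b \right)} = \frac{5 - b}{7} = \frac{5}{7} - \frac{b}{7}$)
$u = - \frac{8184}{2171}$ ($u = - \frac{132}{35 - - \frac{1}{62}} = - \frac{132}{35 + \frac{1}{62}} = - \frac{132}{\frac{2171}{62}} = \left(-132\right) \frac{62}{2171} = - \frac{8184}{2171} \approx -3.7697$)
$\left(\sqrt{q{\left(2 \right)} - 6} + 32\right) \left(- \frac{143}{u}\right) = \left(\sqrt{\left(\frac{5}{7} - \frac{2}{7}\right) - 6} + 32\right) \left(- \frac{143}{- \frac{8184}{2171}}\right) = \left(\sqrt{\left(\frac{5}{7} - \frac{2}{7}\right) - 6} + 32\right) \left(\left(-143\right) \left(- \frac{2171}{8184}\right)\right) = \left(\sqrt{\frac{3}{7} - 6} + 32\right) \frac{28223}{744} = \left(\sqrt{- \frac{39}{7}} + 32\right) \frac{28223}{744} = \left(\frac{i \sqrt{273}}{7} + 32\right) \frac{28223}{744} = \left(32 + \frac{i \sqrt{273}}{7}\right) \frac{28223}{744} = \frac{112892}{93} + \frac{28223 i \sqrt{273}}{5208}$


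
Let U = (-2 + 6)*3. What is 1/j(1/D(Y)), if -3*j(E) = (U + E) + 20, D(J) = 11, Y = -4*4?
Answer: -33/353 ≈ -0.093484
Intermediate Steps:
Y = -16
U = 12 (U = 4*3 = 12)
j(E) = -32/3 - E/3 (j(E) = -((12 + E) + 20)/3 = -(32 + E)/3 = -32/3 - E/3)
1/j(1/D(Y)) = 1/(-32/3 - ⅓/11) = 1/(-32/3 - ⅓*1/11) = 1/(-32/3 - 1/33) = 1/(-353/33) = -33/353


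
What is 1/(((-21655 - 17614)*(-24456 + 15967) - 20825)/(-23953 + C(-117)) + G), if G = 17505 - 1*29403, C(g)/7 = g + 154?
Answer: -11847/307622464 ≈ -3.8511e-5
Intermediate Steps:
C(g) = 1078 + 7*g (C(g) = 7*(g + 154) = 7*(154 + g) = 1078 + 7*g)
G = -11898 (G = 17505 - 29403 = -11898)
1/(((-21655 - 17614)*(-24456 + 15967) - 20825)/(-23953 + C(-117)) + G) = 1/(((-21655 - 17614)*(-24456 + 15967) - 20825)/(-23953 + (1078 + 7*(-117))) - 11898) = 1/((-39269*(-8489) - 20825)/(-23953 + (1078 - 819)) - 11898) = 1/((333354541 - 20825)/(-23953 + 259) - 11898) = 1/(333333716/(-23694) - 11898) = 1/(333333716*(-1/23694) - 11898) = 1/(-166666858/11847 - 11898) = 1/(-307622464/11847) = -11847/307622464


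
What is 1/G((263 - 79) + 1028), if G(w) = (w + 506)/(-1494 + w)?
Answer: -141/859 ≈ -0.16414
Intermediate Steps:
G(w) = (506 + w)/(-1494 + w)
1/G((263 - 79) + 1028) = 1/((506 + ((263 - 79) + 1028))/(-1494 + ((263 - 79) + 1028))) = 1/((506 + (184 + 1028))/(-1494 + (184 + 1028))) = 1/((506 + 1212)/(-1494 + 1212)) = 1/(1718/(-282)) = 1/(-1/282*1718) = 1/(-859/141) = -141/859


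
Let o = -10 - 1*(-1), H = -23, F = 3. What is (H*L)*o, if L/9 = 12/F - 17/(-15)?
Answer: 47817/5 ≈ 9563.4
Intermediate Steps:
L = 231/5 (L = 9*(12/3 - 17/(-15)) = 9*(12*(⅓) - 17*(-1/15)) = 9*(4 + 17/15) = 9*(77/15) = 231/5 ≈ 46.200)
o = -9 (o = -10 + 1 = -9)
(H*L)*o = -23*231/5*(-9) = -5313/5*(-9) = 47817/5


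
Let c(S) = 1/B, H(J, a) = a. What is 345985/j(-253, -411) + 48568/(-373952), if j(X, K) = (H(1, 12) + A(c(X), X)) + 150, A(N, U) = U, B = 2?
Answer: -16173275301/4253704 ≈ -3802.2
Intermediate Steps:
c(S) = ½ (c(S) = 1/2 = ½)
j(X, K) = 162 + X (j(X, K) = (12 + X) + 150 = 162 + X)
345985/j(-253, -411) + 48568/(-373952) = 345985/(162 - 253) + 48568/(-373952) = 345985/(-91) + 48568*(-1/373952) = 345985*(-1/91) - 6071/46744 = -345985/91 - 6071/46744 = -16173275301/4253704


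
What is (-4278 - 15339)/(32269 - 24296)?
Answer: -19617/7973 ≈ -2.4604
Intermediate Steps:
(-4278 - 15339)/(32269 - 24296) = -19617/7973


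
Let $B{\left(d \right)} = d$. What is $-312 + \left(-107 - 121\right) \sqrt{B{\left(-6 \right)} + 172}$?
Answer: $-312 - 228 \sqrt{166} \approx -3249.6$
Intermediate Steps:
$-312 + \left(-107 - 121\right) \sqrt{B{\left(-6 \right)} + 172} = -312 + \left(-107 - 121\right) \sqrt{-6 + 172} = -312 + \left(-107 - 121\right) \sqrt{166} = -312 - 228 \sqrt{166}$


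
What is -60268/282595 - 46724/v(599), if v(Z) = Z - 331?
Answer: -3305030151/18933865 ≈ -174.56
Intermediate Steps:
v(Z) = -331 + Z
-60268/282595 - 46724/v(599) = -60268/282595 - 46724/(-331 + 599) = -60268*1/282595 - 46724/268 = -60268/282595 - 46724*1/268 = -60268/282595 - 11681/67 = -3305030151/18933865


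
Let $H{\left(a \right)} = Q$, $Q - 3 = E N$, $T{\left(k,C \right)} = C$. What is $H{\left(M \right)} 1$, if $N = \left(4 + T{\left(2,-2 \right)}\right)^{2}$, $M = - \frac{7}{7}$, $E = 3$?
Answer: $15$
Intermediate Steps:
$M = -1$ ($M = \left(-7\right) \frac{1}{7} = -1$)
$N = 4$ ($N = \left(4 - 2\right)^{2} = 2^{2} = 4$)
$Q = 15$ ($Q = 3 + 3 \cdot 4 = 3 + 12 = 15$)
$H{\left(a \right)} = 15$
$H{\left(M \right)} 1 = 15 \cdot 1 = 15$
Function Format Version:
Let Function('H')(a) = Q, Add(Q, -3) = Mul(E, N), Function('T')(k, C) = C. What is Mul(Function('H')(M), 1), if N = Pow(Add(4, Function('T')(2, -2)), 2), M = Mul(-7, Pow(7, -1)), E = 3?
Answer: 15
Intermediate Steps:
M = -1 (M = Mul(-7, Rational(1, 7)) = -1)
N = 4 (N = Pow(Add(4, -2), 2) = Pow(2, 2) = 4)
Q = 15 (Q = Add(3, Mul(3, 4)) = Add(3, 12) = 15)
Function('H')(a) = 15
Mul(Function('H')(M), 1) = Mul(15, 1) = 15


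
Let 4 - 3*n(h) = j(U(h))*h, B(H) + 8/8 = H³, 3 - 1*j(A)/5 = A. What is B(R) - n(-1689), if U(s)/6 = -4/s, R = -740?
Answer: -1215697222/3 ≈ -4.0523e+8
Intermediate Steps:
U(s) = -24/s (U(s) = 6*(-4/s) = -24/s)
j(A) = 15 - 5*A
B(H) = -1 + H³
n(h) = 4/3 - h*(15 + 120/h)/3 (n(h) = 4/3 - (15 - (-120)/h)*h/3 = 4/3 - (15 + 120/h)*h/3 = 4/3 - h*(15 + 120/h)/3)
B(R) - n(-1689) = (-1 + (-740)³) - (-116/3 - 5*(-1689)) = (-1 - 405224000) - (-116/3 + 8445) = -405224001 - 1*25219/3 = -405224001 - 25219/3 = -1215697222/3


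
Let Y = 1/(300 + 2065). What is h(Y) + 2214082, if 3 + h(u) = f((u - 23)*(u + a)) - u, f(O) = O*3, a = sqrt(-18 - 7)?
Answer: 12383841849228/5593225 - 163182*I/473 ≈ 2.2141e+6 - 344.99*I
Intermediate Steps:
a = 5*I (a = sqrt(-25) = 5*I ≈ 5.0*I)
Y = 1/2365 ≈ 0.00042283
f(O) = 3*O
h(u) = -3 - u + 3*(-23 + u)*(u + 5*I) (h(u) = -3 + (3*((u - 23)*(u + 5*I)) - u) = -3 + (3*((-23 + u)*(u + 5*I)) - u) = -3 + (3*(-23 + u)*(u + 5*I) - u) = -3 + (-u + 3*(-23 + u)*(u + 5*I)) = -3 - u + 3*(-23 + u)*(u + 5*I))
h(Y) + 2214082 = (-3 - 345*I + 3*(1/2365)**2 + (-70 + 15*I)/2365) + 2214082 = (-3 - 345*I + 3*(1/5593225) + (-14/473 + 3*I/473)) + 2214082 = (-3 - 345*I + 3/5593225 + (-14/473 + 3*I/473)) + 2214082 = (-16945222/5593225 - 163182*I/473) + 2214082 = 12383841849228/5593225 - 163182*I/473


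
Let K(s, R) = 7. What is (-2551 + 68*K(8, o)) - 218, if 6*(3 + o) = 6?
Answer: -2293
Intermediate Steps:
o = -2 (o = -3 + (1/6)*6 = -3 + 1 = -2)
(-2551 + 68*K(8, o)) - 218 = (-2551 + 68*7) - 218 = (-2551 + 476) - 218 = -2075 - 218 = -2293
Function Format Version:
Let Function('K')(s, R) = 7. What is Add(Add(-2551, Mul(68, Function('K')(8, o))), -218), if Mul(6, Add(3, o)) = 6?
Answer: -2293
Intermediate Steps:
o = -2 (o = Add(-3, Mul(Rational(1, 6), 6)) = Add(-3, 1) = -2)
Add(Add(-2551, Mul(68, Function('K')(8, o))), -218) = Add(Add(-2551, Mul(68, 7)), -218) = Add(Add(-2551, 476), -218) = Add(-2075, -218) = -2293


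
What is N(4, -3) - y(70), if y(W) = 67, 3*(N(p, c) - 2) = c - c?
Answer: -65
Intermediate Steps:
N(p, c) = 2 (N(p, c) = 2 + (c - c)/3 = 2 + (⅓)*0 = 2 + 0 = 2)
N(4, -3) - y(70) = 2 - 1*67 = 2 - 67 = -65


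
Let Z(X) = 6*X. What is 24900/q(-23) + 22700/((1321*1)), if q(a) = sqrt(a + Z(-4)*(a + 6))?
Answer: 22700/1321 + 4980*sqrt(385)/77 ≈ 1286.2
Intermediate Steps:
q(a) = sqrt(-144 - 23*a) (q(a) = sqrt(a + (6*(-4))*(a + 6)) = sqrt(a - 24*(6 + a)) = sqrt(a + (-144 - 24*a)) = sqrt(-144 - 23*a))
24900/q(-23) + 22700/((1321*1)) = 24900/(sqrt(-144 - 23*(-23))) + 22700/((1321*1)) = 24900/(sqrt(-144 + 529)) + 22700/1321 = 24900/(sqrt(385)) + 22700*(1/1321) = 24900*(sqrt(385)/385) + 22700/1321 = 4980*sqrt(385)/77 + 22700/1321 = 22700/1321 + 4980*sqrt(385)/77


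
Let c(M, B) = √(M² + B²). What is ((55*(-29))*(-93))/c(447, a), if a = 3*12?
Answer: 9889*√22345/4469 ≈ 330.77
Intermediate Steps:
a = 36
c(M, B) = √(B² + M²)
((55*(-29))*(-93))/c(447, a) = ((55*(-29))*(-93))/(√(36² + 447²)) = (-1595*(-93))/(√(1296 + 199809)) = 148335/(√201105) = 148335/((3*√22345)) = 148335*(√22345/67035) = 9889*√22345/4469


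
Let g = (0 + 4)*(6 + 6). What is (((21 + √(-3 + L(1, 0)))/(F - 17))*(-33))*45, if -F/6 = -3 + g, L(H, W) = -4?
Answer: 4455/41 + 1485*I*√7/287 ≈ 108.66 + 13.69*I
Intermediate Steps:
g = 48 (g = 4*12 = 48)
F = -270 (F = -6*(-3 + 48) = -6*45 = -270)
(((21 + √(-3 + L(1, 0)))/(F - 17))*(-33))*45 = (((21 + √(-3 - 4))/(-270 - 17))*(-33))*45 = (((21 + √(-7))/(-287))*(-33))*45 = (((21 + I*√7)*(-1/287))*(-33))*45 = ((-3/41 - I*√7/287)*(-33))*45 = (99/41 + 33*I*√7/287)*45 = 4455/41 + 1485*I*√7/287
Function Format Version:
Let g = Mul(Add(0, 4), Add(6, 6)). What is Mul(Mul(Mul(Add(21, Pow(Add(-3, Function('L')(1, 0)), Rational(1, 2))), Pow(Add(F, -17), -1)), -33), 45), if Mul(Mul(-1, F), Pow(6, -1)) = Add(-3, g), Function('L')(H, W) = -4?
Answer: Add(Rational(4455, 41), Mul(Rational(1485, 287), I, Pow(7, Rational(1, 2)))) ≈ Add(108.66, Mul(13.690, I))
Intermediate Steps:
g = 48 (g = Mul(4, 12) = 48)
F = -270 (F = Mul(-6, Add(-3, 48)) = Mul(-6, 45) = -270)
Mul(Mul(Mul(Add(21, Pow(Add(-3, Function('L')(1, 0)), Rational(1, 2))), Pow(Add(F, -17), -1)), -33), 45) = Mul(Mul(Mul(Add(21, Pow(Add(-3, -4), Rational(1, 2))), Pow(Add(-270, -17), -1)), -33), 45) = Mul(Mul(Mul(Add(21, Pow(-7, Rational(1, 2))), Pow(-287, -1)), -33), 45) = Mul(Mul(Mul(Add(21, Mul(I, Pow(7, Rational(1, 2)))), Rational(-1, 287)), -33), 45) = Mul(Mul(Add(Rational(-3, 41), Mul(Rational(-1, 287), I, Pow(7, Rational(1, 2)))), -33), 45) = Mul(Add(Rational(99, 41), Mul(Rational(33, 287), I, Pow(7, Rational(1, 2)))), 45) = Add(Rational(4455, 41), Mul(Rational(1485, 287), I, Pow(7, Rational(1, 2))))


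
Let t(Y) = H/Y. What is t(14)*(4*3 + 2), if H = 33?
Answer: 33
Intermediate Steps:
t(Y) = 33/Y
t(14)*(4*3 + 2) = (33/14)*(4*3 + 2) = (33*(1/14))*(12 + 2) = (33/14)*14 = 33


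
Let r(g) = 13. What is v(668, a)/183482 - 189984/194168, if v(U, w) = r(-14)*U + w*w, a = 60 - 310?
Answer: -101139372/171280447 ≈ -0.59049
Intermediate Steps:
a = -250
v(U, w) = w² + 13*U (v(U, w) = 13*U + w*w = 13*U + w² = w² + 13*U)
v(668, a)/183482 - 189984/194168 = ((-250)² + 13*668)/183482 - 189984/194168 = (62500 + 8684)*(1/183482) - 189984*1/194168 = 71184*(1/183482) - 23748/24271 = 35592/91741 - 23748/24271 = -101139372/171280447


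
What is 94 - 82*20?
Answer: -1546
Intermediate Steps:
94 - 82*20 = 94 - 1640 = -1546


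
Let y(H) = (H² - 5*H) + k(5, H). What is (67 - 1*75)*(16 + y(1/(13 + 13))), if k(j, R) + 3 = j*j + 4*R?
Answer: -51326/169 ≈ -303.70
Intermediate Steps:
k(j, R) = -3 + j² + 4*R (k(j, R) = -3 + (j*j + 4*R) = -3 + (j² + 4*R) = -3 + j² + 4*R)
y(H) = 22 + H² - H (y(H) = (H² - 5*H) + (-3 + 5² + 4*H) = (H² - 5*H) + (-3 + 25 + 4*H) = (H² - 5*H) + (22 + 4*H) = 22 + H² - H)
(67 - 1*75)*(16 + y(1/(13 + 13))) = (67 - 1*75)*(16 + (22 + (1/(13 + 13))² - 1/(13 + 13))) = (67 - 75)*(16 + (22 + (1/26)² - 1/26)) = -8*(16 + (22 + (1/26)² - 1*1/26)) = -8*(16 + (22 + 1/676 - 1/26)) = -8*(16 + 14847/676) = -8*25663/676 = -51326/169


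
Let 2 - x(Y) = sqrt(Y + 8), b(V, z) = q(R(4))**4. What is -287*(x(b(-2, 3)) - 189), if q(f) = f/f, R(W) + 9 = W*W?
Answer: 54530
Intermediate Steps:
R(W) = -9 + W**2 (R(W) = -9 + W*W = -9 + W**2)
q(f) = 1
b(V, z) = 1 (b(V, z) = 1**4 = 1)
x(Y) = 2 - sqrt(8 + Y) (x(Y) = 2 - sqrt(Y + 8) = 2 - sqrt(8 + Y))
-287*(x(b(-2, 3)) - 189) = -287*((2 - sqrt(8 + 1)) - 189) = -287*((2 - sqrt(9)) - 189) = -287*((2 - 1*3) - 189) = -287*((2 - 3) - 189) = -287*(-1 - 189) = -287*(-190) = 54530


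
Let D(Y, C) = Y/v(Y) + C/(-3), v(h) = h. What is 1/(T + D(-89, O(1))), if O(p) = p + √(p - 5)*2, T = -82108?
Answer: -369483/30337263850 + 3*I/15168631925 ≈ -1.2179e-5 + 1.9778e-10*I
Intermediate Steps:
O(p) = p + 2*√(-5 + p) (O(p) = p + √(-5 + p)*2 = p + 2*√(-5 + p))
D(Y, C) = 1 - C/3 (D(Y, C) = Y/Y + C/(-3) = 1 + C*(-⅓) = 1 - C/3)
1/(T + D(-89, O(1))) = 1/(-82108 + (1 - (1 + 2*√(-5 + 1))/3)) = 1/(-82108 + (1 - (1 + 2*√(-4))/3)) = 1/(-82108 + (1 - (1 + 2*(2*I))/3)) = 1/(-82108 + (1 - (1 + 4*I)/3)) = 1/(-82108 + (1 + (-⅓ - 4*I/3))) = 1/(-82108 + (⅔ - 4*I/3)) = 1/(-246322/3 - 4*I/3) = 9*(-246322/3 + 4*I/3)/60674527700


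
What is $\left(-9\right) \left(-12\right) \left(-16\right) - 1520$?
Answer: $-3248$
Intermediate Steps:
$\left(-9\right) \left(-12\right) \left(-16\right) - 1520 = 108 \left(-16\right) - 1520 = -1728 - 1520 = -3248$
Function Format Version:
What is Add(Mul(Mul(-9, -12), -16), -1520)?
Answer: -3248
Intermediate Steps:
Add(Mul(Mul(-9, -12), -16), -1520) = Add(Mul(108, -16), -1520) = Add(-1728, -1520) = -3248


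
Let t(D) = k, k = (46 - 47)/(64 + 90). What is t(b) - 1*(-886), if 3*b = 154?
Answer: 136443/154 ≈ 885.99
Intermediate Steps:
k = -1/154 ≈ -0.0064935
b = 154/3 (b = (⅓)*154 = 154/3 ≈ 51.333)
t(D) = -1/154
t(b) - 1*(-886) = -1/154 - 1*(-886) = -1/154 + 886 = 136443/154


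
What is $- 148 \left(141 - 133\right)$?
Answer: $-1184$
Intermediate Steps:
$- 148 \left(141 - 133\right) = \left(-148\right) 8 = -1184$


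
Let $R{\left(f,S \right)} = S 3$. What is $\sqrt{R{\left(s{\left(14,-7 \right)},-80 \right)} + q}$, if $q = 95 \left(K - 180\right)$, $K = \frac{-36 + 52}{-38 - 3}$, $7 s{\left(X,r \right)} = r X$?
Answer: $\frac{14 i \sqrt{149035}}{41} \approx 131.82 i$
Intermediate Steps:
$s{\left(X,r \right)} = \frac{X r}{7}$ ($s{\left(X,r \right)} = \frac{r X}{7} = \frac{X r}{7}$)
$K = - \frac{16}{41}$ ($K = \frac{16}{-41} = 16 \left(- \frac{1}{41}\right) = - \frac{16}{41} \approx -0.39024$)
$R{\left(f,S \right)} = 3 S$
$q = - \frac{702620}{41}$ ($q = 95 \left(- \frac{16}{41} - 180\right) = 95 \left(- \frac{7396}{41}\right) = - \frac{702620}{41} \approx -17137.0$)
$\sqrt{R{\left(s{\left(14,-7 \right)},-80 \right)} + q} = \sqrt{3 \left(-80\right) - \frac{702620}{41}} = \sqrt{-240 - \frac{702620}{41}} = \sqrt{- \frac{712460}{41}} = \frac{14 i \sqrt{149035}}{41}$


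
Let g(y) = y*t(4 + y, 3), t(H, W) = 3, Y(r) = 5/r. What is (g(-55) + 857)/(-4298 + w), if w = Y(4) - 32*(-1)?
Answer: -2768/17059 ≈ -0.16226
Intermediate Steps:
w = 133/4 (w = 5/4 - 32*(-1) = 5*(1/4) + 32 = 5/4 + 32 = 133/4 ≈ 33.250)
g(y) = 3*y (g(y) = y*3 = 3*y)
(g(-55) + 857)/(-4298 + w) = (3*(-55) + 857)/(-4298 + 133/4) = (-165 + 857)/(-17059/4) = 692*(-4/17059) = -2768/17059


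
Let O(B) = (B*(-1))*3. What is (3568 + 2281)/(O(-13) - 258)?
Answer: -5849/219 ≈ -26.708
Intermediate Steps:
O(B) = -3*B (O(B) = -B*3 = -3*B)
(3568 + 2281)/(O(-13) - 258) = (3568 + 2281)/(-3*(-13) - 258) = 5849/(39 - 258) = 5849/(-219) = 5849*(-1/219) = -5849/219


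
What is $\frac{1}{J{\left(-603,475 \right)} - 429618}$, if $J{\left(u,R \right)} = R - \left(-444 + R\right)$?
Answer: $- \frac{1}{429174} \approx -2.3301 \cdot 10^{-6}$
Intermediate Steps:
$J{\left(u,R \right)} = 444$
$\frac{1}{J{\left(-603,475 \right)} - 429618} = \frac{1}{444 - 429618} = \frac{1}{-429174} = - \frac{1}{429174}$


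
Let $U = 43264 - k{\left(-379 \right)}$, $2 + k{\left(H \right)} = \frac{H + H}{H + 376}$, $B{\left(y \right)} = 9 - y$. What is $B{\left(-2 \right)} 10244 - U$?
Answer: $\frac{209012}{3} \approx 69671.0$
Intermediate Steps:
$k{\left(H \right)} = -2 + \frac{2 H}{376 + H}$ ($k{\left(H \right)} = -2 + \frac{H + H}{H + 376} = -2 + \frac{2 H}{376 + H}$)
$U = \frac{129040}{3}$ ($U = 43264 - - \frac{752}{376 - 379} = 43264 - - \frac{752}{-3} = 43264 - \left(-752\right) \left(- \frac{1}{3}\right) = 43264 - \frac{752}{3} = \frac{129040}{3} \approx 43013.0$)
$B{\left(-2 \right)} 10244 - U = \left(9 - -2\right) 10244 - \frac{129040}{3} = \left(9 + 2\right) 10244 - \frac{129040}{3} = 11 \cdot 10244 - \frac{129040}{3} = 112684 - \frac{129040}{3} = \frac{209012}{3}$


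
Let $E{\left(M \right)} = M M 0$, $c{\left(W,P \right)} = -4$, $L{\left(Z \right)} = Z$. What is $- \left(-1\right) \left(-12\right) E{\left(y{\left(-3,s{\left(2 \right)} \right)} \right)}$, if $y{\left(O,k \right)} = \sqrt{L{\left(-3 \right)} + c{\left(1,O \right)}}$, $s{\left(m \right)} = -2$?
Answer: $0$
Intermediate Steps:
$y{\left(O,k \right)} = i \sqrt{7}$ ($y{\left(O,k \right)} = \sqrt{-3 - 4} = \sqrt{-7} = i \sqrt{7}$)
$E{\left(M \right)} = 0$ ($E{\left(M \right)} = M^{2} \cdot 0 = 0$)
$- \left(-1\right) \left(-12\right) E{\left(y{\left(-3,s{\left(2 \right)} \right)} \right)} = - \left(-1\right) \left(-12\right) 0 = \left(-1\right) 12 \cdot 0 = \left(-12\right) 0 = 0$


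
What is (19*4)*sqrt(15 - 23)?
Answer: 152*I*sqrt(2) ≈ 214.96*I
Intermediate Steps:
(19*4)*sqrt(15 - 23) = 76*sqrt(-8) = 76*(2*I*sqrt(2)) = 152*I*sqrt(2)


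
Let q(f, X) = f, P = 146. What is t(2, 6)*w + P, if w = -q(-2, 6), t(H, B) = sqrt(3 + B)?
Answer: 152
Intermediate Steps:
w = 2 (w = -1*(-2) = 2)
t(2, 6)*w + P = sqrt(3 + 6)*2 + 146 = sqrt(9)*2 + 146 = 3*2 + 146 = 6 + 146 = 152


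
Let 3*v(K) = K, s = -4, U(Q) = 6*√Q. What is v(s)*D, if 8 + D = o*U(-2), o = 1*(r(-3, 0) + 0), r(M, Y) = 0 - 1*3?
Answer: 32/3 + 24*I*√2 ≈ 10.667 + 33.941*I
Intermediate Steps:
r(M, Y) = -3 (r(M, Y) = 0 - 3 = -3)
o = -3 (o = 1*(-3 + 0) = 1*(-3) = -3)
v(K) = K/3
D = -8 - 18*I*√2 (D = -8 - 18*√(-2) = -8 - 18*I*√2 ≈ -8.0 - 25.456*I)
v(s)*D = ((⅓)*(-4))*(-8 - 18*I*√2) = -4*(-8 - 18*I*√2)/3 = 32/3 + 24*I*√2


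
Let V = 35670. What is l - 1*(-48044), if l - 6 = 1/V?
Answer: 1713943501/35670 ≈ 48050.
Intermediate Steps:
l = 214021/35670 (l = 6 + 1/35670 = 214021/35670 ≈ 6.0000)
l - 1*(-48044) = 214021/35670 - 1*(-48044) = 214021/35670 + 48044 = 1713943501/35670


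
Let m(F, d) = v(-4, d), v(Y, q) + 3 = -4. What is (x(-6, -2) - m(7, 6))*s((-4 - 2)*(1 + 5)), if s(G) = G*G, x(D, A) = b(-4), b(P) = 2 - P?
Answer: 16848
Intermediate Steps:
v(Y, q) = -7 (v(Y, q) = -3 - 4 = -7)
m(F, d) = -7
x(D, A) = 6 (x(D, A) = 2 - 1*(-4) = 2 + 4 = 6)
s(G) = G²
(x(-6, -2) - m(7, 6))*s((-4 - 2)*(1 + 5)) = (6 - 1*(-7))*((-4 - 2)*(1 + 5))² = (6 + 7)*(-6*6)² = 13*(-36)² = 13*1296 = 16848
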